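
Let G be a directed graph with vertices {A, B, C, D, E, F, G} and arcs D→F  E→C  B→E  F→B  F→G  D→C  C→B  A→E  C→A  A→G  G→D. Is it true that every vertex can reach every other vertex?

Yes

From E we can reach every vertex (A, B, C, D, E, F, G), and every vertex can reach E (A, B, C, D, E, F, G). So the whole graph is one strongly connected component.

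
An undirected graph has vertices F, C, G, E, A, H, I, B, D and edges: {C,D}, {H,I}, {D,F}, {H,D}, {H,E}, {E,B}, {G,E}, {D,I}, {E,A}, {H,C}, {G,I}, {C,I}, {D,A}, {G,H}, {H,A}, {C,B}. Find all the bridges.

D-F

The edges on the cycle G-H-C-B-E-G are not bridges since each lies on that cycle.
But removing F—D disconnects F from D — this is a bridge.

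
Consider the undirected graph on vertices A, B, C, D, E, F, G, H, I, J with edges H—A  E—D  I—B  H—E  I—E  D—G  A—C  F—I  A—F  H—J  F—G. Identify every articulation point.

Removing A increases the component count from 1 to 2, so A is a cut vertex.
Removing H increases the component count from 1 to 2, so H is a cut vertex.
Removing I increases the component count from 1 to 2, so I is a cut vertex.
By contrast removing B leaves 1 component; it is not a cut vertex. No other vertex is a cut vertex either.

A, H, I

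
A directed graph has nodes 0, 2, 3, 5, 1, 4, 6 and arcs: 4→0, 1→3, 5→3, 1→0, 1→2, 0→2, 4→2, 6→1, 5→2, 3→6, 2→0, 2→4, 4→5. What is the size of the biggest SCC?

7

{0, 1, 2, 3, 4, 5, 6} are all mutually reachable — one SCC of size 7.
The largest has 7 vertices.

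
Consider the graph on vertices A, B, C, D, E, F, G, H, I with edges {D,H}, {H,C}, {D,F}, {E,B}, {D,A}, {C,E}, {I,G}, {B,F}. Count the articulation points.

1

Removing D increases the component count from 2 to 3, so D is a cut vertex.
By contrast removing A leaves 2 components; it is not a cut vertex. No other vertex is a cut vertex either.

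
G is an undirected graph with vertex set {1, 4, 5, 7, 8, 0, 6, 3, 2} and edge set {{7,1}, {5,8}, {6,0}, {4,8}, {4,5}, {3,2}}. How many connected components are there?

4

Starting from 0 we can reach 0, 6. That is one component of size 2.
Starting from 2 we can reach 2, 3. That is one component of size 2.
Starting from 1 we can reach 1, 7. That is one component of size 2.
Starting from 4 we can reach 4, 5, 8. That is one component of size 3.
Total: 4 components.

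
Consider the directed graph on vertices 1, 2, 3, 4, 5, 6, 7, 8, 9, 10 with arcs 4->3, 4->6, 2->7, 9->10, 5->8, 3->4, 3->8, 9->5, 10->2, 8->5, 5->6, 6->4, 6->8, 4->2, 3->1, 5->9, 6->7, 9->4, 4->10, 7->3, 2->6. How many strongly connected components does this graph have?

{2, 3, 4, 5, 6, 7, 8, 9, 10} are all mutually reachable — one SCC of size 9.
{1} is an SCC by itself.
That gives 2 strongly connected components.

2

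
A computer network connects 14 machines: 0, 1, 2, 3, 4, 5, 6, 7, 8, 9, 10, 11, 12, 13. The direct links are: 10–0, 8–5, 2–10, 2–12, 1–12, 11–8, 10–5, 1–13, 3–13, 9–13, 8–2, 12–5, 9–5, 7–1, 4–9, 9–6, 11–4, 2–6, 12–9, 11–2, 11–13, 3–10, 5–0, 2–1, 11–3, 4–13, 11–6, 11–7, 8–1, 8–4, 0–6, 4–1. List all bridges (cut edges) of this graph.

The edges on the cycle 11-3-10-0-5-8-11 are not bridges since each lies on that cycle.
Every edge lies on some cycle, so there are no bridges.

none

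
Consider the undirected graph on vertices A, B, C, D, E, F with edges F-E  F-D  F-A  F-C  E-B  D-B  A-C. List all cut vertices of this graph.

F

Removing F increases the component count from 1 to 2, so F is a cut vertex.
By contrast removing C leaves 1 component; it is not a cut vertex. No other vertex is a cut vertex either.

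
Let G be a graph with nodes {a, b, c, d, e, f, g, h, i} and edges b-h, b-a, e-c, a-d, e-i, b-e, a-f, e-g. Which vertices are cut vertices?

a, b, e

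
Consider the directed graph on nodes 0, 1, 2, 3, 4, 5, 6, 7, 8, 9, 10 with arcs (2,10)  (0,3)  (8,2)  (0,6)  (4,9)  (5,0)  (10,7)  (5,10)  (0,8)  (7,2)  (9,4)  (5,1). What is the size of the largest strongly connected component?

3

{2, 7, 10} are all mutually reachable — one SCC of size 3.
{4, 9} are all mutually reachable — one SCC of size 2.
{6} is an SCC by itself.
{0} is an SCC by itself.
{3} is an SCC by itself.
(and 3 more singleton SCCs)
The largest has 3 vertices.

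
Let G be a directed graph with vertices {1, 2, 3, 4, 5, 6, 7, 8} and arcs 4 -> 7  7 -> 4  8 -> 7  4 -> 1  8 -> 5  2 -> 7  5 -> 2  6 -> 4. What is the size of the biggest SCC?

{4, 7} are all mutually reachable — one SCC of size 2.
{8} is an SCC by itself.
{3} is an SCC by itself.
{2} is an SCC by itself.
{5} is an SCC by itself.
(and 2 more singleton SCCs)
The largest has 2 vertices.

2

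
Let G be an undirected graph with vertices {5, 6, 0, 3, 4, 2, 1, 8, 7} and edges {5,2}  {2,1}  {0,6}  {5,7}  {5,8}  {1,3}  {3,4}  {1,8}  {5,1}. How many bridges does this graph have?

The edges on the cycle 5-2-1-5 are not bridges since each lies on that cycle.
But removing 3—1 disconnects 3 from 1; removing 7—5 disconnects 7 from 5; removing 3—4 disconnects 3 from 4; removing 6—0 disconnects 6 from 0 — these are bridges.
That makes 4 bridges.

4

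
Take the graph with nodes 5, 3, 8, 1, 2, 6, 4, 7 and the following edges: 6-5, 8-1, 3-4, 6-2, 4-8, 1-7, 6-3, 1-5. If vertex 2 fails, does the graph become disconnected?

Deleting 2 leaves 1 component (was 1), so 2 is not a cut vertex.

No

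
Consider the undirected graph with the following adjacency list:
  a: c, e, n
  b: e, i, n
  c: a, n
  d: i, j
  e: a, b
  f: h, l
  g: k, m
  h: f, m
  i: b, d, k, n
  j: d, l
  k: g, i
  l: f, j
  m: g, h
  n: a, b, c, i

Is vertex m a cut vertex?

No

Deleting m leaves 1 component (was 1) (its neighbors g, h remain connected to each other), so m is not a cut vertex.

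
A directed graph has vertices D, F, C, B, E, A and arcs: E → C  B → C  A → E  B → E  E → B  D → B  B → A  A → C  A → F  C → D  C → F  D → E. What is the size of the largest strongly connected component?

5

{A, B, C, D, E} are all mutually reachable — one SCC of size 5.
{F} is an SCC by itself.
The largest has 5 vertices.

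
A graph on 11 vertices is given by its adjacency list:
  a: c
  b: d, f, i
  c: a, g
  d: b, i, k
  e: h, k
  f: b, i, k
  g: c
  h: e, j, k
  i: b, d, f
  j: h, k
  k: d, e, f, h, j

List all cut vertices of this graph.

c, k

Removing c increases the component count from 2 to 3, so c is a cut vertex.
Removing k increases the component count from 2 to 3, so k is a cut vertex.
By contrast removing b leaves 2 components; it is not a cut vertex. No other vertex is a cut vertex either.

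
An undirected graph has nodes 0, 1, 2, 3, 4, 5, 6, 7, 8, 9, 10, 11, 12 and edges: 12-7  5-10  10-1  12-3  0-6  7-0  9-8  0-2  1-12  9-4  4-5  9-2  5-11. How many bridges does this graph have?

4

The edges on the cycle 9-4-5-10-1-12-7-0-2-9 are not bridges since each lies on that cycle.
But removing 6-0 disconnects 6 from 0; removing 5-11 disconnects 5 from 11; removing 3-12 disconnects 3 from 12; removing 9-8 disconnects 9 from 8 — these are bridges.
That makes 4 bridges.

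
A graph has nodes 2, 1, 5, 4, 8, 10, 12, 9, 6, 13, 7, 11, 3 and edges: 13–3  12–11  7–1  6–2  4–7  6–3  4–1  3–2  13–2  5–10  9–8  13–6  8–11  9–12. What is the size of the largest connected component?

Starting from 5 we can reach 5, 10. That is one component of size 2.
Starting from 1 we can reach 1, 4, 7. That is one component of size 3.
Starting from 8 we can reach 8, 9, 11, 12. That is one component of size 4.
Starting from 2 we can reach 2, 3, 6, 13. That is one component of size 4.
The largest has 4 vertices.

4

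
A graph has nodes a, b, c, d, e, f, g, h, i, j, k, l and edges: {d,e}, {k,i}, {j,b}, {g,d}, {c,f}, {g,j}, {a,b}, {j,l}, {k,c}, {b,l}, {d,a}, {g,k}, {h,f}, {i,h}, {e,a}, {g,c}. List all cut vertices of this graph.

Removing g increases the component count from 1 to 2, so g is a cut vertex.
By contrast removing b leaves 1 component; it is not a cut vertex. No other vertex is a cut vertex either.

g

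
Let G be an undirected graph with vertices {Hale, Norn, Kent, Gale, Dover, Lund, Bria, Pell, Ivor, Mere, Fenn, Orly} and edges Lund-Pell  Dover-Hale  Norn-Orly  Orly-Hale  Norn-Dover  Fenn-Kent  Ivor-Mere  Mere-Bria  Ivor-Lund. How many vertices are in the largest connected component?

Gale is isolated — a component by itself.
Starting from Fenn we can reach Fenn, Kent. That is one component of size 2.
Starting from Hale we can reach Hale, Norn, Orly, Dover. That is one component of size 4.
Starting from Bria we can reach Bria, Ivor, Lund, Mere, Pell. That is one component of size 5.
The largest has 5 vertices.

5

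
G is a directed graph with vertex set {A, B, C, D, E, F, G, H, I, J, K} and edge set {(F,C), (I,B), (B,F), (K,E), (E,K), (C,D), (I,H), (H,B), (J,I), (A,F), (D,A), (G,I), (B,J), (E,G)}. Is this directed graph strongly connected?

No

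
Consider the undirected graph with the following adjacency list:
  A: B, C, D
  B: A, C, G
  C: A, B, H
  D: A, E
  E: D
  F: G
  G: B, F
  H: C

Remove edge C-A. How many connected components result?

C and A are still connected via C-B-A, so the component count stays at 1.

1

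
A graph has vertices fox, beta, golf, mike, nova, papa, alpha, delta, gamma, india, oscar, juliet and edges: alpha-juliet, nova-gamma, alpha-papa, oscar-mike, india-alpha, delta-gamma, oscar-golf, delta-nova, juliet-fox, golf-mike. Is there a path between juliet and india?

Yes

From juliet we can reach fox, papa, alpha, india, juliet, which includes india.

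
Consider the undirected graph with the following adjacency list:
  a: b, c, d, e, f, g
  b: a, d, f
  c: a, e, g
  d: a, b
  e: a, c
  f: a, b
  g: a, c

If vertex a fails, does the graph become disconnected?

Deleting a raises the number of components from 1 to 2, so a is a cut vertex.

Yes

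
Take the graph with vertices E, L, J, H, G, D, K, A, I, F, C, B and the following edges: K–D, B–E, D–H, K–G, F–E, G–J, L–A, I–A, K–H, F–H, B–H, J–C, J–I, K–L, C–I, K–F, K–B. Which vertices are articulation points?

Removing K increases the component count from 1 to 2, so K is a cut vertex.
By contrast removing I leaves 1 component; it is not a cut vertex. No other vertex is a cut vertex either.

K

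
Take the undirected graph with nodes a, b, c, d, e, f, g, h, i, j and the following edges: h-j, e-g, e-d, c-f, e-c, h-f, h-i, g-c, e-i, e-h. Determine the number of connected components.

3

b is isolated — a component by itself.
a is isolated — a component by itself.
Starting from c we can reach c, d, e, f, g, h, i, j. That is one component of size 8.
Total: 3 components.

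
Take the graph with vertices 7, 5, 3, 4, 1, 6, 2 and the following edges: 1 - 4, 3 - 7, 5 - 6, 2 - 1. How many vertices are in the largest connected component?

Starting from 3 we can reach 3, 7. That is one component of size 2.
Starting from 5 we can reach 5, 6. That is one component of size 2.
Starting from 1 we can reach 1, 2, 4. That is one component of size 3.
The largest has 3 vertices.

3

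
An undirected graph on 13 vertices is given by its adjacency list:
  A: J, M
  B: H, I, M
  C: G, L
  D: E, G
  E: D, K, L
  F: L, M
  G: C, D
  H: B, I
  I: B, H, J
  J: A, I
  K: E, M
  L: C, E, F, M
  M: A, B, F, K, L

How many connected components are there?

1

Starting from A we can reach A, B, C, D, E, F, G, H, I, J, K, L, M. That is one component of size 13.
Total: 1 component.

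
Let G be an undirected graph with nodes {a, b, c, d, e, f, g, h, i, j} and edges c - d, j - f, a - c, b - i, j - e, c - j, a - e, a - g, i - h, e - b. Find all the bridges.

a-g, b-e, b-i, c-d, f-j, h-i

The edges on the cycle a-c-j-e-a are not bridges since each lies on that cycle.
But removing e - b disconnects e from b; removing f - j disconnects f from j; removing h - i disconnects h from i; removing a - g disconnects a from g — these are bridges.
In total 6 edges are bridges.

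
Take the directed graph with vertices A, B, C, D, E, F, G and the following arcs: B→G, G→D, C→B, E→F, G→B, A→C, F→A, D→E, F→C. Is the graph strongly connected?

From F we can reach every vertex (A, B, C, D, E, F, G), and every vertex can reach F (A, B, C, D, E, F, G). So the whole graph is one strongly connected component.

Yes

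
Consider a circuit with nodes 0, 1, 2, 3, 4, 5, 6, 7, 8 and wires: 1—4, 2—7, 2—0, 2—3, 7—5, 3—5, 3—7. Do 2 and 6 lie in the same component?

No

The component containing 2 is {0, 2, 3, 5, 7}, and 6 is not in it.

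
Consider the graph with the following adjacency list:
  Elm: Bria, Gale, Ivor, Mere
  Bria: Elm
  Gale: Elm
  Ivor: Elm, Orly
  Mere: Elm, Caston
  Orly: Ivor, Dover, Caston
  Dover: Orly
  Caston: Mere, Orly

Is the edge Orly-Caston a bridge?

After removing Orly-Caston, the path Orly-Ivor-Elm-Mere-Caston still connects them, so the edge is not a bridge.

No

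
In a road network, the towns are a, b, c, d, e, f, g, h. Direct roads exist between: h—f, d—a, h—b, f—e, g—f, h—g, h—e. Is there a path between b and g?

Yes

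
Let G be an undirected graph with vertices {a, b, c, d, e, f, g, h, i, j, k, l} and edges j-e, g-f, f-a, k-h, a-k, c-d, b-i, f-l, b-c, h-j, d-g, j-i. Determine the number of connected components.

Starting from a we can reach a, b, c, d, e, f, g, h, i, j, k, l. That is one component of size 12.
Total: 1 component.

1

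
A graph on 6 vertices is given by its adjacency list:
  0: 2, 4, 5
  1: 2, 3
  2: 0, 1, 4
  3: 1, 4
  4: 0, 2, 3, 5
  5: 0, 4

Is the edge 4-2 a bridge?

No

After removing 4-2, the path 4-0-2 still connects them, so the edge is not a bridge.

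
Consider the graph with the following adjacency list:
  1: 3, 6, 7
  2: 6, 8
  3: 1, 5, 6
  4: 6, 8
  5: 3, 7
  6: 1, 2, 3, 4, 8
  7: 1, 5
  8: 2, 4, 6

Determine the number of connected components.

1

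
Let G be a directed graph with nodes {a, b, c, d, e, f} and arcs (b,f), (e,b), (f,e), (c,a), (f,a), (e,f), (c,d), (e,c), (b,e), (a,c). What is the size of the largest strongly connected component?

{b, e, f} are all mutually reachable — one SCC of size 3.
{a, c} are all mutually reachable — one SCC of size 2.
{d} is an SCC by itself.
The largest has 3 vertices.

3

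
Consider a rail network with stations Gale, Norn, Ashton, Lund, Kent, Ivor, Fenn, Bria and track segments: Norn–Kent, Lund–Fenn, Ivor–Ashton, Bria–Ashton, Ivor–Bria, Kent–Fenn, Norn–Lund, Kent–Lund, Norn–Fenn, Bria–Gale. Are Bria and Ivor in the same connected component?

Yes

From Bria we can reach Bria, Gale, Ivor, Ashton, which includes Ivor.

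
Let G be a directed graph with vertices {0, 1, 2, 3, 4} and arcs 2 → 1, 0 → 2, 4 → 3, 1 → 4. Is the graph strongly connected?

There is no directed path from 2 to 0, so the graph is not strongly connected.

No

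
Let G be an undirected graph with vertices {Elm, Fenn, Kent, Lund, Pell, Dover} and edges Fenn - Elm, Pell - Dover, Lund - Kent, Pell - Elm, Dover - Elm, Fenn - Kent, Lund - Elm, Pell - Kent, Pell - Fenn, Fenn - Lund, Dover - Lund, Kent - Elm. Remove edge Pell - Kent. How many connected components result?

Pell and Kent are still connected via Pell-Fenn-Kent, so the component count stays at 1.

1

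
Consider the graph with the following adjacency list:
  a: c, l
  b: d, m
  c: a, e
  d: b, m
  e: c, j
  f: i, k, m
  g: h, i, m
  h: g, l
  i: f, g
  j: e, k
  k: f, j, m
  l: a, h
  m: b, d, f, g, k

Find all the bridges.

The edges on the cycle m-b-d-m are not bridges since each lies on that cycle.
Every edge lies on some cycle, so there are no bridges.

none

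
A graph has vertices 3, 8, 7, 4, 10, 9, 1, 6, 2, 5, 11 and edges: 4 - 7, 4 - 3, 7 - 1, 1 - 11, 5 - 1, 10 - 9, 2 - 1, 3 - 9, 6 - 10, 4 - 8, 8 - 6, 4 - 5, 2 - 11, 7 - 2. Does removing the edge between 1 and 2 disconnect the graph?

After removing 1 - 2, the path 1-7-2 still connects them, so the edge is not a bridge.

No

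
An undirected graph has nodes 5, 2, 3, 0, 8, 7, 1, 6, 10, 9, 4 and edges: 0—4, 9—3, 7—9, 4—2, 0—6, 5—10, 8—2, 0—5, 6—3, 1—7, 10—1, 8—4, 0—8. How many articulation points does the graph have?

Removing 0 increases the component count from 1 to 2, so 0 is a cut vertex.
By contrast removing 7 leaves 1 component; it is not a cut vertex. No other vertex is a cut vertex either.

1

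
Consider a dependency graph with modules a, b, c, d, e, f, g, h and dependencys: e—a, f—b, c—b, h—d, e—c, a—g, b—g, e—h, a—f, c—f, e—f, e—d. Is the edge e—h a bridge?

No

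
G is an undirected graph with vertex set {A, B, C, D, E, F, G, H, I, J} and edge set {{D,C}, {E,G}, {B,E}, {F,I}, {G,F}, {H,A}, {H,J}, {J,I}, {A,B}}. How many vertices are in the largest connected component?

8

Starting from C we can reach C, D. That is one component of size 2.
Starting from A we can reach A, B, E, F, G, H, I, J. That is one component of size 8.
The largest has 8 vertices.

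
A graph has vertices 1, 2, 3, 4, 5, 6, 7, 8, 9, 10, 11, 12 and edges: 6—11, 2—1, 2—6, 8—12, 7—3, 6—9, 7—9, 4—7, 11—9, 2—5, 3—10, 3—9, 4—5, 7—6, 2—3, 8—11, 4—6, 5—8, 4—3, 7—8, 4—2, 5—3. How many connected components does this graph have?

1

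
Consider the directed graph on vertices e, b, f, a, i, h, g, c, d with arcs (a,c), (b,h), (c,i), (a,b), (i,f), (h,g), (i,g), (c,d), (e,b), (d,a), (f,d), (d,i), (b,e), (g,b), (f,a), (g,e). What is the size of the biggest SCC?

{a, c, d, f, i} are all mutually reachable — one SCC of size 5.
{b, e, g, h} are all mutually reachable — one SCC of size 4.
The largest has 5 vertices.

5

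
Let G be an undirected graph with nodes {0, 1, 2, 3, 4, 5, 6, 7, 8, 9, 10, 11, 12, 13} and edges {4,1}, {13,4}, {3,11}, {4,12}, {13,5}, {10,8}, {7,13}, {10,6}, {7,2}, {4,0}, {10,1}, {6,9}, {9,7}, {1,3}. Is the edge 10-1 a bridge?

No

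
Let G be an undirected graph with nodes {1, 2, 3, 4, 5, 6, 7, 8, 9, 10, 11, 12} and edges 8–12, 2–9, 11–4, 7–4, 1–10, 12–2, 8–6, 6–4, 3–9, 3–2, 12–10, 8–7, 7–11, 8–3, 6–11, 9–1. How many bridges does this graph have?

The edges on the cycle 3-2-9-3 are not bridges since each lies on that cycle.
Every edge lies on some cycle, so there are no bridges.

0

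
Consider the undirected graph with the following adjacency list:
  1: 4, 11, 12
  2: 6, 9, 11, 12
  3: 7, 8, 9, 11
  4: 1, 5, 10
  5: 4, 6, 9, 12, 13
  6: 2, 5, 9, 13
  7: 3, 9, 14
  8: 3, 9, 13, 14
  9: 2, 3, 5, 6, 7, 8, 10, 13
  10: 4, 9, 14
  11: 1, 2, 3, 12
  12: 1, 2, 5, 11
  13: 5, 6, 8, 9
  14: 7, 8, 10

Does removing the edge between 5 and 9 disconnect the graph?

After removing 5-9, the path 5-13-9 still connects them, so the edge is not a bridge.

No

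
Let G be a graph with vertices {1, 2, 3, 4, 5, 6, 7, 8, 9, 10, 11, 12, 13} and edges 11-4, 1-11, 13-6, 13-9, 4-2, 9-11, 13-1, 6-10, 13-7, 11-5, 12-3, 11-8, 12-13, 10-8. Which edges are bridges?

11-4, 11-5, 12-13, 12-3, 13-7, 2-4

The edges on the cycle 13-6-10-8-11-9-13 are not bridges since each lies on that cycle.
But removing 12-13 disconnects 12 from 13; removing 13-7 disconnects 13 from 7; removing 4-2 disconnects 4 from 2; removing 11-5 disconnects 11 from 5 — these are bridges.
In total 6 edges are bridges.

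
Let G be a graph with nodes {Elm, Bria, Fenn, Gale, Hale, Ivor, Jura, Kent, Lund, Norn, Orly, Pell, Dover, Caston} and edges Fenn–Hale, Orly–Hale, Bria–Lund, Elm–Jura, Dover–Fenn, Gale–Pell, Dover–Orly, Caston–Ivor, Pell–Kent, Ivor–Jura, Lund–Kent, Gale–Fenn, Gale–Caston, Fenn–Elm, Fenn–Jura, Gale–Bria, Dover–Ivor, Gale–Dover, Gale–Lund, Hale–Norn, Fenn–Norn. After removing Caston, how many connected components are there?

1

With Caston gone, the remaining components are: {Elm, Bria, Fenn, Gale, Hale, Ivor, Jura, Kent, Lund, Norn, Orly, Pell, Dover}.
That is 1 component.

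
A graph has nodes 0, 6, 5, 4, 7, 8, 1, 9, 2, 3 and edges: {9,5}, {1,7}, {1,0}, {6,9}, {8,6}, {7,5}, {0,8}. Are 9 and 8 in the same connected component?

Yes

From 9 we can reach 0, 1, 5, 6, 7, 8, 9, which includes 8.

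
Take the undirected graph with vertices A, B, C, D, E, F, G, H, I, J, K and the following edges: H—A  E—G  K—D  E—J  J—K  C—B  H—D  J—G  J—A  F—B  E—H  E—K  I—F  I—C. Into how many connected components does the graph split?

Starting from B we can reach B, C, F, I. That is one component of size 4.
Starting from A we can reach A, D, E, G, H, J, K. That is one component of size 7.
Total: 2 components.

2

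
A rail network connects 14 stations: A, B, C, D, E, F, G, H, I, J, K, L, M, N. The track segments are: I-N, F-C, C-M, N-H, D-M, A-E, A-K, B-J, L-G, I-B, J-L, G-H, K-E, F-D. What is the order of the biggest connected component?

Starting from A we can reach A, E, K. That is one component of size 3.
Starting from C we can reach C, D, F, M. That is one component of size 4.
Starting from B we can reach B, G, H, I, J, L, N. That is one component of size 7.
The largest has 7 vertices.

7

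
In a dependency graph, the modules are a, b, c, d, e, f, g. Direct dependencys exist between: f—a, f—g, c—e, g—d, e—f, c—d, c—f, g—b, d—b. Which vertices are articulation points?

f

Removing f increases the component count from 1 to 2, so f is a cut vertex.
By contrast removing a leaves 1 component; it is not a cut vertex. No other vertex is a cut vertex either.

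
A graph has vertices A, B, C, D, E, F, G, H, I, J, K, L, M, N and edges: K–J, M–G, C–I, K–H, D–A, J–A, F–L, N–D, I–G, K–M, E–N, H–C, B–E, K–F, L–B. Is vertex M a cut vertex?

Deleting M leaves 1 component (was 1) (its neighbors G, K remain connected to each other), so M is not a cut vertex.

No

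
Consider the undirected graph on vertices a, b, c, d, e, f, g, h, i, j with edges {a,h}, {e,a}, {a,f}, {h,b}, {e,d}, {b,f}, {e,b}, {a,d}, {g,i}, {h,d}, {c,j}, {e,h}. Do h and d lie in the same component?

Yes

From h we can reach a, b, d, e, f, h, which includes d.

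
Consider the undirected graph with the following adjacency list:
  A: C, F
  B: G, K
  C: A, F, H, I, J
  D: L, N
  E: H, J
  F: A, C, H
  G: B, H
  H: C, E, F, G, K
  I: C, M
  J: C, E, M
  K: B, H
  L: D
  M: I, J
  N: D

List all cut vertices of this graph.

Removing D increases the component count from 2 to 3, so D is a cut vertex.
Removing H increases the component count from 2 to 3, so H is a cut vertex.
By contrast removing J leaves 2 components; it is not a cut vertex. No other vertex is a cut vertex either.

D, H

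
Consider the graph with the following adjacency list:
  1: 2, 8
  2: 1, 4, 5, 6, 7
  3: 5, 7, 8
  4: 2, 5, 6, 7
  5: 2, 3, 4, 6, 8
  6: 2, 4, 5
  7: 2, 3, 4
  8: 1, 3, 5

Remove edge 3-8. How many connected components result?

3 and 8 are still connected via 3-5-8, so the component count stays at 1.

1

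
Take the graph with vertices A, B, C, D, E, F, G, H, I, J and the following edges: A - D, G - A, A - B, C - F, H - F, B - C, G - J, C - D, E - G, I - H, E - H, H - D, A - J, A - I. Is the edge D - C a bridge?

No

After removing D - C, the path D-A-B-C still connects them, so the edge is not a bridge.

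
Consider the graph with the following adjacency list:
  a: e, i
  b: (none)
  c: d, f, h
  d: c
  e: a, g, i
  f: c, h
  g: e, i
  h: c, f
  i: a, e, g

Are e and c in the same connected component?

No

The component containing e is {a, e, g, i}, and c is not in it.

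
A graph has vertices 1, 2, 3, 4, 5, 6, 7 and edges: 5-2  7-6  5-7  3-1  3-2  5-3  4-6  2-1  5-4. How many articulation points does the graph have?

Removing 5 increases the component count from 1 to 2, so 5 is a cut vertex.
By contrast removing 1 leaves 1 component; it is not a cut vertex. No other vertex is a cut vertex either.

1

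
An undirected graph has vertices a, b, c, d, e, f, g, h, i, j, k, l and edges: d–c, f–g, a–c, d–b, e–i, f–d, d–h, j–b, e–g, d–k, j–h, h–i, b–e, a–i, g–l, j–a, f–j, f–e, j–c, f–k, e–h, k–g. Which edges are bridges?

g-l

The edges on the cycle f-j-a-i-e-f are not bridges since each lies on that cycle.
But removing g–l disconnects g from l — this is a bridge.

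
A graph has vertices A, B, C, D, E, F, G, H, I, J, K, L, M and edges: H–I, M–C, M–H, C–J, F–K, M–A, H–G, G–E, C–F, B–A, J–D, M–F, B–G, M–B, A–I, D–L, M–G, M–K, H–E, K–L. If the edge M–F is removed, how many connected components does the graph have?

1

M and F are still connected via M-C-F, so the component count stays at 1.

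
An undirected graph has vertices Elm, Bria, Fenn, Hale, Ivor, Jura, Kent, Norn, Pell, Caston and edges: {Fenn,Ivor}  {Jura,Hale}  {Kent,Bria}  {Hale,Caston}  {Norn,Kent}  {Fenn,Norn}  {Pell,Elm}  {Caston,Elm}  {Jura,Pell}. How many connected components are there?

2

Starting from Bria we can reach Bria, Fenn, Ivor, Kent, Norn. That is one component of size 5.
Starting from Elm we can reach Elm, Hale, Jura, Pell, Caston. That is one component of size 5.
Total: 2 components.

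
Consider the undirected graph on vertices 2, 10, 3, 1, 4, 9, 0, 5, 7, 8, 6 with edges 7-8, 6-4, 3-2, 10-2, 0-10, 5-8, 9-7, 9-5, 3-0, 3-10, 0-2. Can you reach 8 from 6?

No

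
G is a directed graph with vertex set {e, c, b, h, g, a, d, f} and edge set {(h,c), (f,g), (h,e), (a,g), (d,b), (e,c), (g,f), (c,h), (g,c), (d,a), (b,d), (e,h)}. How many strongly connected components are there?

{c, e, h} are all mutually reachable — one SCC of size 3.
{f, g} are all mutually reachable — one SCC of size 2.
{b, d} are all mutually reachable — one SCC of size 2.
{a} is an SCC by itself.
That gives 4 strongly connected components.

4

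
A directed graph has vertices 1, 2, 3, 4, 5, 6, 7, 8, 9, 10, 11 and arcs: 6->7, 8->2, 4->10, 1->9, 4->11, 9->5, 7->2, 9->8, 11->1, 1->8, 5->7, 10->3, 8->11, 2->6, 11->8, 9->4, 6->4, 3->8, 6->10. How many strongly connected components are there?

{1, 2, 3, 4, 5, 6, 7, 8, 9, 10, 11} are all mutually reachable — one SCC of size 11.
That gives 1 strongly connected component.

1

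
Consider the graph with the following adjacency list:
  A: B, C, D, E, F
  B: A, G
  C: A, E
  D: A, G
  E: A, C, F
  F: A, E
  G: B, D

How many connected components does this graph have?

Starting from A we can reach A, B, C, D, E, F, G. That is one component of size 7.
Total: 1 component.

1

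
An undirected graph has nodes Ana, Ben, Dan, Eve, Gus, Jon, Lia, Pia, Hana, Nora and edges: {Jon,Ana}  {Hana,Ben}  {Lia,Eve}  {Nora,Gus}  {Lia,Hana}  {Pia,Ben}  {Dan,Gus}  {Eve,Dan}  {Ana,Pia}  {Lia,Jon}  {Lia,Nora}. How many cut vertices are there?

Removing Lia increases the component count from 1 to 2, so Lia is a cut vertex.
By contrast removing Ana leaves 1 component; it is not a cut vertex. No other vertex is a cut vertex either.

1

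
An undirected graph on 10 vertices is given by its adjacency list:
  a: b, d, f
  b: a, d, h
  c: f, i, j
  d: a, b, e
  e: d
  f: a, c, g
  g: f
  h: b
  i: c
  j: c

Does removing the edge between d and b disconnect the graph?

No

After removing d-b, the path d-a-b still connects them, so the edge is not a bridge.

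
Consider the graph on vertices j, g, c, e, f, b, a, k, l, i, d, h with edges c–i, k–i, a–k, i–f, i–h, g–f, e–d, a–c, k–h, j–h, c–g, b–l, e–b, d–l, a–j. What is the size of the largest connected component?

Starting from b we can reach b, d, e, l. That is one component of size 4.
Starting from a we can reach a, c, f, g, h, i, j, k. That is one component of size 8.
The largest has 8 vertices.

8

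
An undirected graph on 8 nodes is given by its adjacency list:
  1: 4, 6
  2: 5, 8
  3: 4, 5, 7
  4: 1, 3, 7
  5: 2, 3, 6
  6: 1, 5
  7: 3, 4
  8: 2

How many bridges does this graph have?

2

The edges on the cycle 3-7-4-3 are not bridges since each lies on that cycle.
But removing 2-5 disconnects 2 from 5; removing 2-8 disconnects 2 from 8 — these are bridges.
That makes 2 bridges.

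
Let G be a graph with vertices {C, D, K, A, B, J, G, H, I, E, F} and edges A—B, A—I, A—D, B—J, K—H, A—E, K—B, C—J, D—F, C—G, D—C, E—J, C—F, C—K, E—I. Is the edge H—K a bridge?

Removing H—K leaves no path between H and K: the component count goes from 1 to 2. So it is a bridge.

Yes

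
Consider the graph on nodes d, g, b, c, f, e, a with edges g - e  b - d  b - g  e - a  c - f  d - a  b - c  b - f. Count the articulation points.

Removing b increases the component count from 1 to 2, so b is a cut vertex.
By contrast removing e leaves 1 component; it is not a cut vertex. No other vertex is a cut vertex either.

1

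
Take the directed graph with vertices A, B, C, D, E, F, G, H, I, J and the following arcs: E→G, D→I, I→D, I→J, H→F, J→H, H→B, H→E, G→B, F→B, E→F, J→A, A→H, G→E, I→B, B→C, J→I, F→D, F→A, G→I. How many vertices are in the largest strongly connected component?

{A, D, E, F, G, H, I, J} are all mutually reachable — one SCC of size 8.
{B} is an SCC by itself.
{C} is an SCC by itself.
The largest has 8 vertices.

8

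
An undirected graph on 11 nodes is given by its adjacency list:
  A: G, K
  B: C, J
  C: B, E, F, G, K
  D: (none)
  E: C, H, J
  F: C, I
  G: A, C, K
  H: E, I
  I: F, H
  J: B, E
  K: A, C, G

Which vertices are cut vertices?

C

Removing C increases the component count from 2 to 3, so C is a cut vertex.
By contrast removing I leaves 2 components; it is not a cut vertex. No other vertex is a cut vertex either.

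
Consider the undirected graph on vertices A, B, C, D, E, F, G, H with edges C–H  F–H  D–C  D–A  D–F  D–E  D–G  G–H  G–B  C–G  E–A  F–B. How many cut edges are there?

0

The edges on the cycle D-E-A-D are not bridges since each lies on that cycle.
Every edge lies on some cycle, so there are no bridges.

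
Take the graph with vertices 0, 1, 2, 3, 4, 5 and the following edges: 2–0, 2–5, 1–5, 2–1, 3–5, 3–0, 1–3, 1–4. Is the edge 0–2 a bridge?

No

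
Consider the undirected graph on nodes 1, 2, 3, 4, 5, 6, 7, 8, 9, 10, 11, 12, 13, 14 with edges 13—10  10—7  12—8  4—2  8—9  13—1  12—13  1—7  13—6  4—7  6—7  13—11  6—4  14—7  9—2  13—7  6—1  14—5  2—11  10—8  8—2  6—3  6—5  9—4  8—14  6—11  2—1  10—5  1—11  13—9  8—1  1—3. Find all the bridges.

none

The edges on the cycle 13-10-8-9-4-6-13 are not bridges since each lies on that cycle.
Every edge lies on some cycle, so there are no bridges.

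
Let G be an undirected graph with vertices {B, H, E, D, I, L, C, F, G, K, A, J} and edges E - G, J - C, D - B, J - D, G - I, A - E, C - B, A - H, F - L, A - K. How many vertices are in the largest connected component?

6

Starting from F we can reach F, L. That is one component of size 2.
Starting from B we can reach B, C, D, J. That is one component of size 4.
Starting from A we can reach A, E, G, H, I, K. That is one component of size 6.
The largest has 6 vertices.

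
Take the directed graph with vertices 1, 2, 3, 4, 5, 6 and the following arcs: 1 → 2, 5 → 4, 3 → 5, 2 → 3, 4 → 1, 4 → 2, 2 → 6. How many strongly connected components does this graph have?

2

{1, 2, 3, 4, 5} are all mutually reachable — one SCC of size 5.
{6} is an SCC by itself.
That gives 2 strongly connected components.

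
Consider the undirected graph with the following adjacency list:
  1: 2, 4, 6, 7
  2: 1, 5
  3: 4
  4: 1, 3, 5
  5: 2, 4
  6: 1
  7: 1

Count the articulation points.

Removing 1 increases the component count from 1 to 3, so 1 is a cut vertex.
Removing 4 increases the component count from 1 to 2, so 4 is a cut vertex.
By contrast removing 7 leaves 1 component; it is not a cut vertex. No other vertex is a cut vertex either.

2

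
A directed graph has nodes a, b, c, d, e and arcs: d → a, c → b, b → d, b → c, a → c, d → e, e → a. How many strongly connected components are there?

1

{a, b, c, d, e} are all mutually reachable — one SCC of size 5.
That gives 1 strongly connected component.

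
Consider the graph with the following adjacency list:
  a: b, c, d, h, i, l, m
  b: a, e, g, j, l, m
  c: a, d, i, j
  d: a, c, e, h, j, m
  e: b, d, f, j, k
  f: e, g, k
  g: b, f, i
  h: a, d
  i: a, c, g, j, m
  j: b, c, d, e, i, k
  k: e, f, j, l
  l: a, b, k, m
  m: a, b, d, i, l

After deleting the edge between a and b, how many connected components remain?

1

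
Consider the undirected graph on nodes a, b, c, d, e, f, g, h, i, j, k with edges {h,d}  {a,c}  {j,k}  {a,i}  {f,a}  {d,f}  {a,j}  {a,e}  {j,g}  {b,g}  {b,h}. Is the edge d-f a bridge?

No

After removing d-f, the path d-h-b-g-j-a-f still connects them, so the edge is not a bridge.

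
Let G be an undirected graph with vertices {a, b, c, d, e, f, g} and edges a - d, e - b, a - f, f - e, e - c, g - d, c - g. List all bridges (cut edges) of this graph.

The edges on the cycle a-f-e-c-g-d-a are not bridges since each lies on that cycle.
But removing e - b disconnects e from b — this is a bridge.

b-e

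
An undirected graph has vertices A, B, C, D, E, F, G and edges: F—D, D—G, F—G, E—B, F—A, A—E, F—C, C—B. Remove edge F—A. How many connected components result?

1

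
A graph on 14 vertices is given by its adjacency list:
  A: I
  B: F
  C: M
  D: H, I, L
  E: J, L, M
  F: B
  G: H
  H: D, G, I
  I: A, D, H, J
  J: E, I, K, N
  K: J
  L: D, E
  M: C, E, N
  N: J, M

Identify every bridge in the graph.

A-I, B-F, C-M, G-H, J-K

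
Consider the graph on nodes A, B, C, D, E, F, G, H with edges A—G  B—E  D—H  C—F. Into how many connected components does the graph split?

Starting from A we can reach A, G. That is one component of size 2.
Starting from B we can reach B, E. That is one component of size 2.
Starting from C we can reach C, F. That is one component of size 2.
Starting from D we can reach D, H. That is one component of size 2.
Total: 4 components.

4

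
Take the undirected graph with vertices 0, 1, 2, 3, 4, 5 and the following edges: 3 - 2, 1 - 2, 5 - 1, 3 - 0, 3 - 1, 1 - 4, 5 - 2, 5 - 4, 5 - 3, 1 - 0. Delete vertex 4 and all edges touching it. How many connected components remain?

With 4 gone, the remaining components are: {0, 1, 2, 3, 5}.
That is 1 component.

1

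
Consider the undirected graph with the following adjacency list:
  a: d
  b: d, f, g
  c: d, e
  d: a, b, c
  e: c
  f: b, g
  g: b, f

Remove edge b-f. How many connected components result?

1

b and f are still connected via b-g-f, so the component count stays at 1.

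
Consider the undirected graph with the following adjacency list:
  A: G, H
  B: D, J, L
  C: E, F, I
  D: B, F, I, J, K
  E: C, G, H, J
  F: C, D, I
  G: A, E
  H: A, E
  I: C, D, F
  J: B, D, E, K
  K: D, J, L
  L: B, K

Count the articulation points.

Removing E increases the component count from 1 to 2, so E is a cut vertex.
By contrast removing C leaves 1 component; it is not a cut vertex. No other vertex is a cut vertex either.

1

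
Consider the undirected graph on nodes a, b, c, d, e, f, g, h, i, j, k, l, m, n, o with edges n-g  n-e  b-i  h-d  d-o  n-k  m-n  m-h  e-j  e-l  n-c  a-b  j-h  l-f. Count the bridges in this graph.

9

The edges on the cycle m-n-e-j-h-m are not bridges since each lies on that cycle.
But removing n-g disconnects n from g; removing b-i disconnects b from i; removing e-l disconnects e from l; removing o-d disconnects o from d — these are bridges.
In total 9 edges are bridges.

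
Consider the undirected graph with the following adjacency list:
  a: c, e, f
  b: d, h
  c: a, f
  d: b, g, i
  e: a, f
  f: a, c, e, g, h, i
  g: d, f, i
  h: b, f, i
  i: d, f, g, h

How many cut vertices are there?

1

Removing f increases the component count from 1 to 2, so f is a cut vertex.
By contrast removing h leaves 1 component; it is not a cut vertex. No other vertex is a cut vertex either.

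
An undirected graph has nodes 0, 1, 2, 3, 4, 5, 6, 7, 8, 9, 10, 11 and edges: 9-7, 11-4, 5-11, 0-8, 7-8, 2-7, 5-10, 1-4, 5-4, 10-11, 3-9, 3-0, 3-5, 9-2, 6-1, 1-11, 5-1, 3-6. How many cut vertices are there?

1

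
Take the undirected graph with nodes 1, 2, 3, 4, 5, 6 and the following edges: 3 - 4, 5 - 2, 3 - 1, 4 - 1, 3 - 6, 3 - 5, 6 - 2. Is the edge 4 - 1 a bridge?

No

After removing 4 - 1, the path 4-3-1 still connects them, so the edge is not a bridge.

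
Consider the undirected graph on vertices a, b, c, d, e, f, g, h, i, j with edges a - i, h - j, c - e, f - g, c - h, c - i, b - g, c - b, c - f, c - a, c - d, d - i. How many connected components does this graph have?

1

Starting from a we can reach a, b, c, d, e, f, g, h, i, j. That is one component of size 10.
Total: 1 component.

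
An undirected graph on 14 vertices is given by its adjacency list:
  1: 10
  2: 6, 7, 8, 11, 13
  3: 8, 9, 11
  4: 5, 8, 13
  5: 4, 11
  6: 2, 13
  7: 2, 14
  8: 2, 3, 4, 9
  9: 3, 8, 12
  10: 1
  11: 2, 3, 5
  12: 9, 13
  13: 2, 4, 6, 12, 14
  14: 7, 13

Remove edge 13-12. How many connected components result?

2

13 and 12 are still connected via 13-2-8-9-12, so the component count stays at 2.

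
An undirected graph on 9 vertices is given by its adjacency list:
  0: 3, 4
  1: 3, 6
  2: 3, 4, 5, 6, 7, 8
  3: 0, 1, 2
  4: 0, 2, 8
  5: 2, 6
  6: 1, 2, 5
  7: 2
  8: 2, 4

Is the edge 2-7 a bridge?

Yes

Removing 2-7 leaves no path between 2 and 7: the component count goes from 1 to 2. So it is a bridge.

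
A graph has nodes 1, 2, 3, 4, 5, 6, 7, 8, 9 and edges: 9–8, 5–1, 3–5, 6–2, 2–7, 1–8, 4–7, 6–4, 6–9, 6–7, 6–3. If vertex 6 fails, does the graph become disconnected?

Yes

Deleting 6 raises the number of components from 1 to 2, so 6 is a cut vertex.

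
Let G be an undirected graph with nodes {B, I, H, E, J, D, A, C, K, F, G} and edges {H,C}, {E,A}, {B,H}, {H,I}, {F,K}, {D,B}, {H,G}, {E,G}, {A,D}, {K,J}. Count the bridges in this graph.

4

The edges on the cycle E-A-D-B-H-G-E are not bridges since each lies on that cycle.
But removing F - K disconnects F from K; removing H - C disconnects H from C; removing K - J disconnects K from J; removing H - I disconnects H from I — these are bridges.
That makes 4 bridges.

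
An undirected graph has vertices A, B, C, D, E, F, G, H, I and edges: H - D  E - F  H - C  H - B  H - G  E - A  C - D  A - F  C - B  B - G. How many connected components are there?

3

I is isolated — a component by itself.
Starting from A we can reach A, E, F. That is one component of size 3.
Starting from B we can reach B, C, D, G, H. That is one component of size 5.
Total: 3 components.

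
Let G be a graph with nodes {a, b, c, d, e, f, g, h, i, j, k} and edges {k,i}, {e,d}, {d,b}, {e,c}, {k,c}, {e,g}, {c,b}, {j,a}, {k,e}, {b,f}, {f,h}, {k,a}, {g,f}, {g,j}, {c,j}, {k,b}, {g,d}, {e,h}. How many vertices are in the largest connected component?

11

Starting from a we can reach a, b, c, d, e, f, g, h, i, j, k. That is one component of size 11.
The largest has 11 vertices.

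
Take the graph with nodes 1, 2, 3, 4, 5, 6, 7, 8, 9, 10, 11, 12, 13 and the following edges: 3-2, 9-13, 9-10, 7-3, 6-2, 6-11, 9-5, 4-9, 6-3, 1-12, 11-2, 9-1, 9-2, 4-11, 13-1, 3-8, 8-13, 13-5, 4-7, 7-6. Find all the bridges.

The edges on the cycle 4-7-6-3-8-13-5-9-4 are not bridges since each lies on that cycle.
But removing 9-10 disconnects 9 from 10; removing 1-12 disconnects 1 from 12 — these are bridges.

1-12, 10-9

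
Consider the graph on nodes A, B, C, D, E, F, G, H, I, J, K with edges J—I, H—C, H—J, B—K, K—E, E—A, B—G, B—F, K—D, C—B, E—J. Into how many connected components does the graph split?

1

Starting from A we can reach A, B, C, D, E, F, G, H, I, J, K. That is one component of size 11.
Total: 1 component.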